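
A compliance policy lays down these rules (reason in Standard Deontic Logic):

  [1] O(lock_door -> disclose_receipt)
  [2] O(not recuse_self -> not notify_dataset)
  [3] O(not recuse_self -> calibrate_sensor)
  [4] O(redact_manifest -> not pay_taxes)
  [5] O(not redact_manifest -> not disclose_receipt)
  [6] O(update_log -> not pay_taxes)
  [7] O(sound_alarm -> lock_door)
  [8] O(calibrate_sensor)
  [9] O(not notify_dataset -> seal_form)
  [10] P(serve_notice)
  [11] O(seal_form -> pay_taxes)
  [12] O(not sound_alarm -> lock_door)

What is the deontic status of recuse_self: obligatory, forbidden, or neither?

Obligatory

Premises 7 and 12 cover both cases: O(sound_alarm -> lock_door) and O(not sound_alarm -> lock_door). Since sound_alarm ∨ not sound_alarm is a tautology, O(lock_door) follows.
Premise 1 is O(lock_door -> disclose_receipt); since O(lock_door), deontic closure gives O(disclose_receipt).
Premise 5 is O(not redact_manifest -> not disclose_receipt); contrapositively O(disclose_receipt -> redact_manifest). Since O(disclose_receipt) holds, K gives O(redact_manifest).
Applying K to premise 4 (O(redact_manifest -> not pay_taxes)) and O(redact_manifest) yields O(not pay_taxes).
The contrapositive of premise 11 (O(seal_form -> pay_taxes)) is O(not pay_taxes -> not seal_form), and O(not pay_taxes) is already established, so O(not seal_form).
Premise 9 is O(not notify_dataset -> seal_form); contrapositively O(not seal_form -> notify_dataset). Since O(not seal_form) holds, K gives O(notify_dataset).
Premise 2 is O(not recuse_self -> not notify_dataset); contrapositively O(notify_dataset -> recuse_self). Since O(notify_dataset) holds, K gives O(recuse_self).
Premises 3, 6, 8, 10 do not contribute to this derivation.
Hence recuse_self is obligatory.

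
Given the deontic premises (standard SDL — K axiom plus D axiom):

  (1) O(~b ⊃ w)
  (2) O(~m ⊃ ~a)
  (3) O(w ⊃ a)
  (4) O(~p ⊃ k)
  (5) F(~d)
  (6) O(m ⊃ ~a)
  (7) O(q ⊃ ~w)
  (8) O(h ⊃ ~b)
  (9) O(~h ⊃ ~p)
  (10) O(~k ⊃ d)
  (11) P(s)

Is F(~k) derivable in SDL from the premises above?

Yes

By case analysis on m: premise 6 gives O(m ⊃ ~a) and premise 2 gives O(~m ⊃ ~a), so O(~a) either way.
The contrapositive of premise 3 (O(w ⊃ a)) is O(~a ⊃ ~w), and O(~a) is already established, so O(~w).
Premise 1 is O(~b ⊃ w); contrapositively O(~w ⊃ b). Since O(~w) holds, K gives O(b).
Premise 8, O(h ⊃ ~b), contraposes to O(b ⊃ ~h); with O(b) we get O(~h).
From O(~h) and premise 9, O(~h ⊃ ~p), we obtain O(~p).
Premise 4 is O(~p ⊃ k); since O(~p), deontic closure gives O(k).
Premises 5, 7, 10, 11 do not contribute to this derivation.
So O(k) holds, i.e. F(~k). The claim follows.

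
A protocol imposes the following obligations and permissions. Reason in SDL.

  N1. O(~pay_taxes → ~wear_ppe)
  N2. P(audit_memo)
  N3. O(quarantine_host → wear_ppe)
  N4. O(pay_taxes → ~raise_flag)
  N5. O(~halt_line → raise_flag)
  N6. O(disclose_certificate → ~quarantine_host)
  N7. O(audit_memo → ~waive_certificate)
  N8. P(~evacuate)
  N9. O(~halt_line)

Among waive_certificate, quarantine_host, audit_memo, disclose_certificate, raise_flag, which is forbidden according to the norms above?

Premise 9 states O(~halt_line) outright.
With premise 5, O(~halt_line → raise_flag), the K-axiom yields O(raise_flag).
The contrapositive of premise 4 (O(pay_taxes → ~raise_flag)) is O(raise_flag → ~pay_taxes), and O(raise_flag) is already established, so O(~pay_taxes).
With premise 1, O(~pay_taxes → ~wear_ppe), the K-axiom yields O(~wear_ppe).
Premise 3, O(quarantine_host → wear_ppe), contraposes to O(~wear_ppe → ~quarantine_host); with O(~wear_ppe) we get O(~quarantine_host).
So O(~quarantine_host) holds, i.e. quarantine_host is forbidden. None of the other listed options is forbidden under the premises.

quarantine_host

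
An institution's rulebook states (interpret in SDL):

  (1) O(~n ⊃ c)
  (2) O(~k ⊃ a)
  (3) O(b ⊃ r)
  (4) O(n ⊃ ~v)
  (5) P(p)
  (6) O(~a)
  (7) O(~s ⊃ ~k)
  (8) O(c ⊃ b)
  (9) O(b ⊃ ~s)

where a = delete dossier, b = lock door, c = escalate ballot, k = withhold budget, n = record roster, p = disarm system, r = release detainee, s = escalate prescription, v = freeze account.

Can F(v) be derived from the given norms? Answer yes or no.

Yes

From premise 6 we have O(~a).
Premise 2 is O(~k ⊃ a); contrapositively O(~a ⊃ k). Since O(~a) holds, K gives O(k).
The contrapositive of premise 7 (O(~s ⊃ ~k)) is O(k ⊃ s), and O(k) is already established, so O(s).
Premise 9, O(b ⊃ ~s), contraposes to O(s ⊃ ~b); with O(s) we get O(~b).
The contrapositive of premise 8 (O(c ⊃ b)) is O(~b ⊃ ~c), and O(~b) is already established, so O(~c).
Premise 1, O(~n ⊃ c), contraposes to O(~c ⊃ n); with O(~c) we get O(n).
With premise 4, O(n ⊃ ~v), the K-axiom yields O(~v).
Premises 3, 5 do not contribute to this derivation.
So O(~v) holds, i.e. F(v). The claim follows.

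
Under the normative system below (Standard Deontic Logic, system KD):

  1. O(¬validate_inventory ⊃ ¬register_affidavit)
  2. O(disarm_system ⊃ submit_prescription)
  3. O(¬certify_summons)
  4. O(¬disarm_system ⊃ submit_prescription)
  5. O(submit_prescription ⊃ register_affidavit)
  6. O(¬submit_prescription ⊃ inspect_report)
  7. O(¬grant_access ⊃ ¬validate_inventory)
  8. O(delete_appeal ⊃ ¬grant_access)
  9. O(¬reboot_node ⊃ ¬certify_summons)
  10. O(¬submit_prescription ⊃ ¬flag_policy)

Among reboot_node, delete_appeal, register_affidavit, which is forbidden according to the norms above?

delete_appeal

Premises 2 and 4 cover both cases: O(disarm_system ⊃ submit_prescription) and O(¬disarm_system ⊃ submit_prescription). Since disarm_system ∨ ¬disarm_system is a tautology, O(submit_prescription) follows.
Premise 5 is O(submit_prescription ⊃ register_affidavit); since O(submit_prescription), deontic closure gives O(register_affidavit).
Premise 1 is O(¬validate_inventory ⊃ ¬register_affidavit); contrapositively O(register_affidavit ⊃ validate_inventory). Since O(register_affidavit) holds, K gives O(validate_inventory).
The contrapositive of premise 7 (O(¬grant_access ⊃ ¬validate_inventory)) is O(validate_inventory ⊃ grant_access), and O(validate_inventory) is already established, so O(grant_access).
The contrapositive of premise 8 (O(delete_appeal ⊃ ¬grant_access)) is O(grant_access ⊃ ¬delete_appeal), and O(grant_access) is already established, so O(¬delete_appeal).
So O(¬delete_appeal) holds, i.e. delete_appeal is forbidden. None of the other listed options is forbidden under the premises.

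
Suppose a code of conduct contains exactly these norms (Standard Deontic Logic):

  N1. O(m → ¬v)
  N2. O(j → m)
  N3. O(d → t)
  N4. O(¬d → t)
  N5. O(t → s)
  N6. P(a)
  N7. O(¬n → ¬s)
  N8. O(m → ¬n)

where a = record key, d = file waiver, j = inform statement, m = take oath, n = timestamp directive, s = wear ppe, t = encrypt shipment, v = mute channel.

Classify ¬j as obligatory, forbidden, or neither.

Premises 4 and 3 cover both cases: O(¬d → t) and O(d → t). Since ¬d ∨ d is a tautology, O(t) follows.
From O(t) and premise 5, O(t → s), we obtain O(s).
The contrapositive of premise 7 (O(¬n → ¬s)) is O(s → n), and O(s) is already established, so O(n).
The contrapositive of premise 8 (O(m → ¬n)) is O(n → ¬m), and O(n) is already established, so O(¬m).
Premise 2 is O(j → m); contrapositively O(¬m → ¬j). Since O(¬m) holds, K gives O(¬j).
Premises 1, 6 do not contribute to this derivation.
Hence ¬j is obligatory.

Obligatory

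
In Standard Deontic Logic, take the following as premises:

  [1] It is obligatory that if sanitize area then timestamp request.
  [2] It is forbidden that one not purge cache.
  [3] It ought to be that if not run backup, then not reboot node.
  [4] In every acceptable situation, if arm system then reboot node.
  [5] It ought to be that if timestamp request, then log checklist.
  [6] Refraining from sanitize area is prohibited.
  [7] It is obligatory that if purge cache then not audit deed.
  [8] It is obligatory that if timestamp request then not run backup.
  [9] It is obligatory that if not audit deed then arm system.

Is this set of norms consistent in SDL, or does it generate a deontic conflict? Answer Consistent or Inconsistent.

Inconsistent

Premise 2 is F(¬purge_cache), i.e. O(purge_cache).
Applying K to premise 7 (O(purge_cache → ¬audit_deed)) and O(purge_cache) yields O(¬audit_deed).
Premise 9 is O(¬audit_deed → arm_system); since O(¬audit_deed), deontic closure gives O(arm_system).
With premise 4, O(arm_system → reboot_node), the K-axiom yields O(reboot_node).
Premise 3 is O(¬run_backup → ¬reboot_node); contrapositively O(reboot_node → run_backup). Since O(reboot_node) holds, K gives O(run_backup).
Premise 8, O(timestamp_request → ¬run_backup), contraposes to O(run_backup → ¬timestamp_request); with O(run_backup) we get O(¬timestamp_request).
Premise 1, O(sanitize_area → timestamp_request), contraposes to O(¬timestamp_request → ¬sanitize_area); with O(¬timestamp_request) we get O(¬sanitize_area).
Yet premise 6 is F(¬sanitize_area), i.e. O(sanitize_area).
We now have both O(¬sanitize_area) and O(sanitize_area) — sanitize_area is simultaneously obligatory and forbidden, violating the D-axiom.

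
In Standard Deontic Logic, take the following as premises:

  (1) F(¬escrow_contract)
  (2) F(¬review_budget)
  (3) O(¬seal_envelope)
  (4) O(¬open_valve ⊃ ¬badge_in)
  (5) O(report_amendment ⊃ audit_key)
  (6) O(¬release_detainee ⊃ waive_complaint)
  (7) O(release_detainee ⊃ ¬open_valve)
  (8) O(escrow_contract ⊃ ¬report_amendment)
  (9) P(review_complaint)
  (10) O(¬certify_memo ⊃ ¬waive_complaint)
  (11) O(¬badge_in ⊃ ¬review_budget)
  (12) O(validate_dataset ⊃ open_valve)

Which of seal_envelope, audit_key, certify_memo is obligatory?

certify_memo

Premise 2, F(¬review_budget), is equivalent to O(review_budget).
The contrapositive of premise 11 (O(¬badge_in ⊃ ¬review_budget)) is O(review_budget ⊃ badge_in), and O(review_budget) is already established, so O(badge_in).
Premise 4 is O(¬open_valve ⊃ ¬badge_in); contrapositively O(badge_in ⊃ open_valve). Since O(badge_in) holds, K gives O(open_valve).
Premise 7, O(release_detainee ⊃ ¬open_valve), contraposes to O(open_valve ⊃ ¬release_detainee); with O(open_valve) we get O(¬release_detainee).
With premise 6, O(¬release_detainee ⊃ waive_complaint), the K-axiom yields O(waive_complaint).
The contrapositive of premise 10 (O(¬certify_memo ⊃ ¬waive_complaint)) is O(waive_complaint ⊃ certify_memo), and O(waive_complaint) is already established, so O(certify_memo).
So O(certify_memo) holds — certify_memo is obligatory. None of the other listed options is made obligatory by any chain of premises.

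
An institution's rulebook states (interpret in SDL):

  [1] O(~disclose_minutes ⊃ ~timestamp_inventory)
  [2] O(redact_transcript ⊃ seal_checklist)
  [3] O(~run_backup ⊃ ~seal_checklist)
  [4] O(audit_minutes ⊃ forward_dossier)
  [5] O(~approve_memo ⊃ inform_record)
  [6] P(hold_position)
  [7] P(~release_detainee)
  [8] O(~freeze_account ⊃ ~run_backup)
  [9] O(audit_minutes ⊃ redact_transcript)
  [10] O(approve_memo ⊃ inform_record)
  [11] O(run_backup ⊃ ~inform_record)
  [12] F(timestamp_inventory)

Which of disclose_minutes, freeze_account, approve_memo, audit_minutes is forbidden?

Premises 5 and 10 cover both cases: O(~approve_memo ⊃ inform_record) and O(approve_memo ⊃ inform_record). Since ~approve_memo ∨ approve_memo is a tautology, O(inform_record) follows.
The contrapositive of premise 11 (O(run_backup ⊃ ~inform_record)) is O(inform_record ⊃ ~run_backup), and O(inform_record) is already established, so O(~run_backup).
Premise 3 is O(~run_backup ⊃ ~seal_checklist); since O(~run_backup), deontic closure gives O(~seal_checklist).
Premise 2 is O(redact_transcript ⊃ seal_checklist); contrapositively O(~seal_checklist ⊃ ~redact_transcript). Since O(~seal_checklist) holds, K gives O(~redact_transcript).
Premise 9 is O(audit_minutes ⊃ redact_transcript); contrapositively O(~redact_transcript ⊃ ~audit_minutes). Since O(~redact_transcript) holds, K gives O(~audit_minutes).
So O(~audit_minutes) holds, i.e. audit_minutes is forbidden. None of the other listed options is forbidden under the premises.

audit_minutes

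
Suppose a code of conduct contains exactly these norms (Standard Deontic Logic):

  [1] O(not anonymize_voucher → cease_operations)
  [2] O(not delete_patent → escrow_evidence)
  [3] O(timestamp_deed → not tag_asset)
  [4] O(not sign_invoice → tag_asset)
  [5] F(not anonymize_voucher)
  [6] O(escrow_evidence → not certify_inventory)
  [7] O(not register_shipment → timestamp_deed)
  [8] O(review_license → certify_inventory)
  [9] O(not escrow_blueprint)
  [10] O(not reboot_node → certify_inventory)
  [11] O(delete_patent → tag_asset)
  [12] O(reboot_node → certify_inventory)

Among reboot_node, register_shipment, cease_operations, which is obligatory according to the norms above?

register_shipment

Premises 10 and 12 are O(not reboot_node → certify_inventory) and O(reboot_node → certify_inventory); every ideal world satisfies not reboot_node or reboot_node, so in either case certify_inventory holds — hence O(certify_inventory).
Premise 6 is O(escrow_evidence → not certify_inventory); contrapositively O(certify_inventory → not escrow_evidence). Since O(certify_inventory) holds, K gives O(not escrow_evidence).
The contrapositive of premise 2 (O(not delete_patent → escrow_evidence)) is O(not escrow_evidence → delete_patent), and O(not escrow_evidence) is already established, so O(delete_patent).
From O(delete_patent) and premise 11, O(delete_patent → tag_asset), we obtain O(tag_asset).
Premise 3 is O(timestamp_deed → not tag_asset); contrapositively O(tag_asset → not timestamp_deed). Since O(tag_asset) holds, K gives O(not timestamp_deed).
Premise 7, O(not register_shipment → timestamp_deed), contraposes to O(not timestamp_deed → register_shipment); with O(not timestamp_deed) we get O(register_shipment).
So O(register_shipment) holds — register_shipment is obligatory. None of the other listed options is made obligatory by any chain of premises.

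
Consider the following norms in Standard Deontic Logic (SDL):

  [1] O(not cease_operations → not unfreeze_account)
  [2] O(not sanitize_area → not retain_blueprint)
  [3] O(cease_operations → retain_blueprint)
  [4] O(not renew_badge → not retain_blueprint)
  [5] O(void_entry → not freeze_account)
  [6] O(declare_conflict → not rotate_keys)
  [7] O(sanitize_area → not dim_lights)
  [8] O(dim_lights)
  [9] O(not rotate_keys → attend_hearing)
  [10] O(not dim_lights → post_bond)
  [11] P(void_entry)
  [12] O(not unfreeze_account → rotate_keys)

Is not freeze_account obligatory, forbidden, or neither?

Neither

Premise 5 is O(void_entry → not freeze_account), but O(void_entry) is not derivable from the premises (the permission P(void_entry) asserts only not O(not void_entry), not O(void_entry)), so it does not yield O(not freeze_account).
No premise or chain of K-axiom applications forces O(not freeze_account), and none forces O(freeze_account). So not freeze_account is neither obligatory nor forbidden under these norms.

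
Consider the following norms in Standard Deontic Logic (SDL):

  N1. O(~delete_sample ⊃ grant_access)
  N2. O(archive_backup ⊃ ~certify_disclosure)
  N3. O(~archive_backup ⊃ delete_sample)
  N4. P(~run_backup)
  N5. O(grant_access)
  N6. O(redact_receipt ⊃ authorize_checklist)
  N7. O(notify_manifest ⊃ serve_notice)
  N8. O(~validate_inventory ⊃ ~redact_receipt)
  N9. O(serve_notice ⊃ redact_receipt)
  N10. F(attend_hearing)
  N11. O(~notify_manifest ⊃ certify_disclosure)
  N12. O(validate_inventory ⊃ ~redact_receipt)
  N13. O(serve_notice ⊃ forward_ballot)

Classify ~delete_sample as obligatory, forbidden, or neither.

Premises 12 and 8 are O(validate_inventory ⊃ ~redact_receipt) and O(~validate_inventory ⊃ ~redact_receipt); every ideal world satisfies validate_inventory or ~validate_inventory, so in either case ~redact_receipt holds — hence O(~redact_receipt).
Premise 9 is O(serve_notice ⊃ redact_receipt); contrapositively O(~redact_receipt ⊃ ~serve_notice). Since O(~redact_receipt) holds, K gives O(~serve_notice).
The contrapositive of premise 7 (O(notify_manifest ⊃ serve_notice)) is O(~serve_notice ⊃ ~notify_manifest), and O(~serve_notice) is already established, so O(~notify_manifest).
From O(~notify_manifest) and premise 11, O(~notify_manifest ⊃ certify_disclosure), we obtain O(certify_disclosure).
Premise 2, O(archive_backup ⊃ ~certify_disclosure), contraposes to O(certify_disclosure ⊃ ~archive_backup); with O(certify_disclosure) we get O(~archive_backup).
Applying K to premise 3 (O(~archive_backup ⊃ delete_sample)) and O(~archive_backup) yields O(delete_sample).
Premises 1, 4, 5, 6, 10, 13 do not contribute to this derivation.
Thus O(delete_sample), which is F(~delete_sample): ~delete_sample is forbidden.

Forbidden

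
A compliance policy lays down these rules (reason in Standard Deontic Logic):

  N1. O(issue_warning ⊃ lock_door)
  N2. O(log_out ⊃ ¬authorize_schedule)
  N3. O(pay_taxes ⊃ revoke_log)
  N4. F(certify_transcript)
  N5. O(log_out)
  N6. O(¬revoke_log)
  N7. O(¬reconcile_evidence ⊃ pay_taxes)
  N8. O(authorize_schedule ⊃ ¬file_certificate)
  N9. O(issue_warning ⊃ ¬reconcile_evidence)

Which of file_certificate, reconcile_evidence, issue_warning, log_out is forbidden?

issue_warning

Premise 6 states O(¬revoke_log) outright.
Premise 3 is O(pay_taxes ⊃ revoke_log); contrapositively O(¬revoke_log ⊃ ¬pay_taxes). Since O(¬revoke_log) holds, K gives O(¬pay_taxes).
The contrapositive of premise 7 (O(¬reconcile_evidence ⊃ pay_taxes)) is O(¬pay_taxes ⊃ reconcile_evidence), and O(¬pay_taxes) is already established, so O(reconcile_evidence).
Premise 9 is O(issue_warning ⊃ ¬reconcile_evidence); contrapositively O(reconcile_evidence ⊃ ¬issue_warning). Since O(reconcile_evidence) holds, K gives O(¬issue_warning).
So O(¬issue_warning) holds, i.e. issue_warning is forbidden. None of the other listed options is forbidden under the premises.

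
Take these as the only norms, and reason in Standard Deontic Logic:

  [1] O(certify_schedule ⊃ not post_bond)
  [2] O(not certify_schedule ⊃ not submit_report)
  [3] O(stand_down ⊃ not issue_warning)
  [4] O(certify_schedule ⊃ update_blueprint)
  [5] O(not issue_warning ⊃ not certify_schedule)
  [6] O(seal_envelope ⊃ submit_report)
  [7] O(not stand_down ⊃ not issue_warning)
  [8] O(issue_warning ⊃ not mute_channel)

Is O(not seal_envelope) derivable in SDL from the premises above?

Premises 7 and 3 are O(not stand_down ⊃ not issue_warning) and O(stand_down ⊃ not issue_warning); every ideal world satisfies not stand_down or stand_down, so in either case not issue_warning holds — hence O(not issue_warning).
Applying K to premise 5 (O(not issue_warning ⊃ not certify_schedule)) and O(not issue_warning) yields O(not certify_schedule).
From O(not certify_schedule) and premise 2, O(not certify_schedule ⊃ not submit_report), we obtain O(not submit_report).
The contrapositive of premise 6 (O(seal_envelope ⊃ submit_report)) is O(not submit_report ⊃ not seal_envelope), and O(not submit_report) is already established, so O(not seal_envelope).
Premises 1, 4, 8 do not contribute to this derivation.
So O(not seal_envelope) follows.

Yes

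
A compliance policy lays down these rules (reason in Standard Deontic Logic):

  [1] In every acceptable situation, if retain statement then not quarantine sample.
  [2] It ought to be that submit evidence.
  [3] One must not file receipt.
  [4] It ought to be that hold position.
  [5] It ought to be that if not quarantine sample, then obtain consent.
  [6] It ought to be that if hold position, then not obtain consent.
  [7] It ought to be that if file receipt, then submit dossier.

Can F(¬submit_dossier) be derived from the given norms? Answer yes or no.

No

Premise 7 is O(file_receipt → submit_dossier), but O(file_receipt) is not derivable from the premises, so it does not yield O(submit_dossier).
No other premise forces O(submit_dossier). An ideal world satisfying every premise can still have ¬submit_dossier true, so F(¬submit_dossier) is not derivable.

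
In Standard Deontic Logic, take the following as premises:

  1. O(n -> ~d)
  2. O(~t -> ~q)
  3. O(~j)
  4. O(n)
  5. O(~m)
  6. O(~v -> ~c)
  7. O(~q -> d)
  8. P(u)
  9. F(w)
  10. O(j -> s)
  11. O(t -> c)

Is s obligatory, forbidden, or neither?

Neither

Premise 10 is O(j -> s), but O(j) is not derivable from the premises, so it does not yield O(s).
No premise or chain of K-axiom applications forces O(s), and none forces O(~s). So s is neither obligatory nor forbidden under these norms.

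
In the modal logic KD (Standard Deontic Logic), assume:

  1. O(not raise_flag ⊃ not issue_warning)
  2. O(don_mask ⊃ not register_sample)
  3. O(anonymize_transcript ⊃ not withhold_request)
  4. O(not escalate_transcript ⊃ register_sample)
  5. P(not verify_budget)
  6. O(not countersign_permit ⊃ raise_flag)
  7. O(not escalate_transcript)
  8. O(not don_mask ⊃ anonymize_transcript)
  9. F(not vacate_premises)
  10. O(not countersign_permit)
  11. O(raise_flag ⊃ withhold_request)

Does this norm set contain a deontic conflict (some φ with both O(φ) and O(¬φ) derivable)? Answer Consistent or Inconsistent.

Inconsistent

From premise 10 we have O(not countersign_permit).
With premise 6, O(not countersign_permit ⊃ raise_flag), the K-axiom yields O(raise_flag).
Premise 11 is O(raise_flag ⊃ withhold_request); since O(raise_flag), deontic closure gives O(withhold_request).
The contrapositive of premise 3 (O(anonymize_transcript ⊃ not withhold_request)) is O(withhold_request ⊃ not anonymize_transcript), and O(withhold_request) is already established, so O(not anonymize_transcript).
Premise 8 is O(not don_mask ⊃ anonymize_transcript); contrapositively O(not anonymize_transcript ⊃ don_mask). Since O(not anonymize_transcript) holds, K gives O(don_mask).
Applying K to premise 2 (O(don_mask ⊃ not register_sample)) and O(don_mask) yields O(not register_sample).
Premise 4 is O(not escalate_transcript ⊃ register_sample); contrapositively O(not register_sample ⊃ escalate_transcript). Since O(not register_sample) holds, K gives O(escalate_transcript).
But premise 7 directly asserts O(not escalate_transcript).
We now have both O(escalate_transcript) and O(not escalate_transcript) — escalate_transcript is simultaneously obligatory and forbidden, violating the D-axiom.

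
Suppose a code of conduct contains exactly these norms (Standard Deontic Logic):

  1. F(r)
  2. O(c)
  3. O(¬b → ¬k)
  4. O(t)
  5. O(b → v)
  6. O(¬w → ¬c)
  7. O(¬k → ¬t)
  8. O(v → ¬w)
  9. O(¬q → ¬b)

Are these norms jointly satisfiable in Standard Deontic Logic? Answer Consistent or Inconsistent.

Inconsistent

Premise 2 gives O(c).
The contrapositive of premise 6 (O(¬w → ¬c)) is O(c → w), and O(c) is already established, so O(w).
The contrapositive of premise 8 (O(v → ¬w)) is O(w → ¬v), and O(w) is already established, so O(¬v).
Premise 5 is O(b → v); contrapositively O(¬v → ¬b). Since O(¬v) holds, K gives O(¬b).
Premise 3 is O(¬b → ¬k); since O(¬b), deontic closure gives O(¬k).
From O(¬k) and premise 7, O(¬k → ¬t), we obtain O(¬t).
But premise 4 directly asserts O(t).
We now have both O(¬t) and O(t) — t is simultaneously obligatory and forbidden, violating the D-axiom.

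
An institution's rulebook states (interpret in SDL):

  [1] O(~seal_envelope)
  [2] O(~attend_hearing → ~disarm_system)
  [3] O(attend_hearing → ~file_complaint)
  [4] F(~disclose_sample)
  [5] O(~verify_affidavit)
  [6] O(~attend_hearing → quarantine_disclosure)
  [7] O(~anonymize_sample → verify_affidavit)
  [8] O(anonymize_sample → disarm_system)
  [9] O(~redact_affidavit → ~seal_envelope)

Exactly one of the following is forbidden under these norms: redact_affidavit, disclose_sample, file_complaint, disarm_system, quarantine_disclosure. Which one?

From premise 5 we have O(~verify_affidavit).
Premise 7, O(~anonymize_sample → verify_affidavit), contraposes to O(~verify_affidavit → anonymize_sample); with O(~verify_affidavit) we get O(anonymize_sample).
Premise 8 is O(anonymize_sample → disarm_system); since O(anonymize_sample), deontic closure gives O(disarm_system).
Premise 2 is O(~attend_hearing → ~disarm_system); contrapositively O(disarm_system → attend_hearing). Since O(disarm_system) holds, K gives O(attend_hearing).
From O(attend_hearing) and premise 3, O(attend_hearing → ~file_complaint), we obtain O(~file_complaint).
So O(~file_complaint) holds, i.e. file_complaint is forbidden. None of the other listed options is forbidden under the premises.

file_complaint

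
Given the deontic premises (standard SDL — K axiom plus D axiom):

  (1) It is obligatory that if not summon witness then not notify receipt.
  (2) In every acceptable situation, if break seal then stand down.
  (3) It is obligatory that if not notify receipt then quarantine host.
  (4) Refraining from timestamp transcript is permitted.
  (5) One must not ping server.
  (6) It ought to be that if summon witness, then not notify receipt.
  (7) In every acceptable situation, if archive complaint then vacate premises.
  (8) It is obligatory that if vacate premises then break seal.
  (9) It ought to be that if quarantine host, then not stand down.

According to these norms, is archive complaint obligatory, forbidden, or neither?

Forbidden

Premises 6 and 1 are O(summon_witness → ¬notify_receipt) and O(¬summon_witness → ¬notify_receipt); every ideal world satisfies summon_witness or ¬summon_witness, so in either case ¬notify_receipt holds — hence O(¬notify_receipt).
From O(¬notify_receipt) and premise 3, O(¬notify_receipt → quarantine_host), we obtain O(quarantine_host).
Applying K to premise 9 (O(quarantine_host → ¬stand_down)) and O(quarantine_host) yields O(¬stand_down).
The contrapositive of premise 2 (O(break_seal → stand_down)) is O(¬stand_down → ¬break_seal), and O(¬stand_down) is already established, so O(¬break_seal).
The contrapositive of premise 8 (O(vacate_premises → break_seal)) is O(¬break_seal → ¬vacate_premises), and O(¬break_seal) is already established, so O(¬vacate_premises).
Premise 7 is O(archive_complaint → vacate_premises); contrapositively O(¬vacate_premises → ¬archive_complaint). Since O(¬vacate_premises) holds, K gives O(¬archive_complaint).
Premises 4, 5 do not contribute to this derivation.
Thus O(¬archive_complaint), which is F(archive_complaint): archive_complaint is forbidden.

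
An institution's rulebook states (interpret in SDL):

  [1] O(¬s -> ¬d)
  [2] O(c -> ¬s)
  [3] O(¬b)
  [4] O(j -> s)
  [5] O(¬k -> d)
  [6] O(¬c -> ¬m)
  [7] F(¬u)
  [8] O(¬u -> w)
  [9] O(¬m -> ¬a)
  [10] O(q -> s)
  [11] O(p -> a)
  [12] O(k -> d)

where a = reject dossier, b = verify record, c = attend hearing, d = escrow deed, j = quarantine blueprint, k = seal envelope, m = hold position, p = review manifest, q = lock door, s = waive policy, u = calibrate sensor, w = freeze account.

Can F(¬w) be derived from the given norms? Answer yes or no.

No

Premise 8 is O(¬u -> w), but O(¬u) is not derivable from the premises, so it does not yield O(w).
No other premise forces O(w). An ideal world satisfying every premise can still have ¬w true, so F(¬w) is not derivable.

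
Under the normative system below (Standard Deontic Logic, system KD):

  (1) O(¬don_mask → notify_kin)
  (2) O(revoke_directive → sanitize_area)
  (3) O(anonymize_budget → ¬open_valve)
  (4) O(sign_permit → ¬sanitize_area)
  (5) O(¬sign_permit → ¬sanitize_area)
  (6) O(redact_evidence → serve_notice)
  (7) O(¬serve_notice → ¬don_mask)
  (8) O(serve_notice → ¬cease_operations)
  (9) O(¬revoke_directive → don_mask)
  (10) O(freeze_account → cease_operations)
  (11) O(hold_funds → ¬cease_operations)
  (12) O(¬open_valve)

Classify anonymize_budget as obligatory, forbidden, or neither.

Neither

Premise 3 is O(anonymize_budget → ¬open_valve); even if O(¬open_valve) held, inferring O(anonymize_budget) would be affirming the consequent — invalid.
No premise or chain of K-axiom applications forces O(anonymize_budget), and none forces O(¬anonymize_budget). So anonymize_budget is neither obligatory nor forbidden under these norms.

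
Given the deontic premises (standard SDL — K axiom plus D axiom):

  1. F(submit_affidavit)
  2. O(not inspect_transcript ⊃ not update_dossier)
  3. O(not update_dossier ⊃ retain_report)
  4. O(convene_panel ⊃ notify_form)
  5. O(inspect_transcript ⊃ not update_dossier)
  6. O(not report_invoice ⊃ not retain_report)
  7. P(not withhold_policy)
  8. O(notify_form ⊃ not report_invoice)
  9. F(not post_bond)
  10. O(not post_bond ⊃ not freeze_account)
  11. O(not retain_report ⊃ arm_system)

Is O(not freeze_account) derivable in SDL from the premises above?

Premise 10 is O(not post_bond ⊃ not freeze_account), but O(not post_bond) is not derivable from the premises, so it does not yield O(not freeze_account).
No other premise forces O(not freeze_account). An ideal world satisfying every premise can still have not freeze_account false, so O(not freeze_account) is not derivable.

No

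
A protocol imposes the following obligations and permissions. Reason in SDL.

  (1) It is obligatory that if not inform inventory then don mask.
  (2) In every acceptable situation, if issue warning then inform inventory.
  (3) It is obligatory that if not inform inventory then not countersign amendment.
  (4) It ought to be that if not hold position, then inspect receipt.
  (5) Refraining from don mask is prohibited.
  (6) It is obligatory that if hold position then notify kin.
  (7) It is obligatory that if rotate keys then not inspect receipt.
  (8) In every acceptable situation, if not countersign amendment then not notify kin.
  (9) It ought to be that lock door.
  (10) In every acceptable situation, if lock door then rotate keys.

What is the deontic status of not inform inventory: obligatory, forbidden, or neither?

From premise 9 we have O(lock_door).
Premise 10 is O(lock_door → rotate_keys); since O(lock_door), deontic closure gives O(rotate_keys).
Applying K to premise 7 (O(rotate_keys → ¬inspect_receipt)) and O(rotate_keys) yields O(¬inspect_receipt).
Premise 4 is O(¬hold_position → inspect_receipt); contrapositively O(¬inspect_receipt → hold_position). Since O(¬inspect_receipt) holds, K gives O(hold_position).
With premise 6, O(hold_position → notify_kin), the K-axiom yields O(notify_kin).
Premise 8, O(¬countersign_amendment → ¬notify_kin), contraposes to O(notify_kin → countersign_amendment); with O(notify_kin) we get O(countersign_amendment).
Premise 3 is O(¬inform_inventory → ¬countersign_amendment); contrapositively O(countersign_amendment → inform_inventory). Since O(countersign_amendment) holds, K gives O(inform_inventory).
Premises 1, 2, 5 do not contribute to this derivation.
Thus O(inform_inventory), which is F(¬inform_inventory): ¬inform_inventory is forbidden.

Forbidden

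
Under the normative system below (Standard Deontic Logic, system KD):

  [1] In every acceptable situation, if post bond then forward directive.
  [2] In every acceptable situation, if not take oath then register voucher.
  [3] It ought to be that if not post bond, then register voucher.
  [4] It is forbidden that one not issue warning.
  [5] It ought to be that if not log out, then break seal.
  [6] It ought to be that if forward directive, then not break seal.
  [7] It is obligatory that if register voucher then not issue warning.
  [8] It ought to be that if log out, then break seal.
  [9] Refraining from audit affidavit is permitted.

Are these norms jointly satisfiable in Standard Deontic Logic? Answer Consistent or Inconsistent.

Premises 8 and 5 are O(log_out → break_seal) and O(¬log_out → break_seal); every ideal world satisfies log_out or ¬log_out, so in either case break_seal holds — hence O(break_seal).
Premise 6 is O(forward_directive → ¬break_seal); contrapositively O(break_seal → ¬forward_directive). Since O(break_seal) holds, K gives O(¬forward_directive).
Premise 1 is O(post_bond → forward_directive); contrapositively O(¬forward_directive → ¬post_bond). Since O(¬forward_directive) holds, K gives O(¬post_bond).
With premise 3, O(¬post_bond → register_voucher), the K-axiom yields O(register_voucher).
Premise 7 is O(register_voucher → ¬issue_warning); since O(register_voucher), deontic closure gives O(¬issue_warning).
However, F(¬issue_warning) at premise 4 amounts to O(issue_warning).
We now have both O(¬issue_warning) and O(issue_warning) — issue_warning is simultaneously obligatory and forbidden, violating the D-axiom.

Inconsistent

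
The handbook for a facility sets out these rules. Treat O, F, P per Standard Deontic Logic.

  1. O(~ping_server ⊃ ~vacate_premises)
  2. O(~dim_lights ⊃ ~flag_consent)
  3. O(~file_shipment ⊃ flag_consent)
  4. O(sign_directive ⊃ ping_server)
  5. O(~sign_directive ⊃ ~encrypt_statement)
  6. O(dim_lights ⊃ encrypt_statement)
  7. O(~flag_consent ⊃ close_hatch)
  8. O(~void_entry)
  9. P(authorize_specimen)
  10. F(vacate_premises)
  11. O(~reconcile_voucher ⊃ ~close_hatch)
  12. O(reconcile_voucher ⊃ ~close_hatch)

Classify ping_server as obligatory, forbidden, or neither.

Obligatory

Premises 11 and 12 cover both cases: O(~reconcile_voucher ⊃ ~close_hatch) and O(reconcile_voucher ⊃ ~close_hatch). Since ~reconcile_voucher ∨ reconcile_voucher is a tautology, O(~close_hatch) follows.
Premise 7, O(~flag_consent ⊃ close_hatch), contraposes to O(~close_hatch ⊃ flag_consent); with O(~close_hatch) we get O(flag_consent).
Premise 2 is O(~dim_lights ⊃ ~flag_consent); contrapositively O(flag_consent ⊃ dim_lights). Since O(flag_consent) holds, K gives O(dim_lights).
From O(dim_lights) and premise 6, O(dim_lights ⊃ encrypt_statement), we obtain O(encrypt_statement).
Premise 5 is O(~sign_directive ⊃ ~encrypt_statement); contrapositively O(encrypt_statement ⊃ sign_directive). Since O(encrypt_statement) holds, K gives O(sign_directive).
Premise 4 is O(sign_directive ⊃ ping_server); since O(sign_directive), deontic closure gives O(ping_server).
Premises 1, 3, 8, 9, 10 do not contribute to this derivation.
Hence ping_server is obligatory.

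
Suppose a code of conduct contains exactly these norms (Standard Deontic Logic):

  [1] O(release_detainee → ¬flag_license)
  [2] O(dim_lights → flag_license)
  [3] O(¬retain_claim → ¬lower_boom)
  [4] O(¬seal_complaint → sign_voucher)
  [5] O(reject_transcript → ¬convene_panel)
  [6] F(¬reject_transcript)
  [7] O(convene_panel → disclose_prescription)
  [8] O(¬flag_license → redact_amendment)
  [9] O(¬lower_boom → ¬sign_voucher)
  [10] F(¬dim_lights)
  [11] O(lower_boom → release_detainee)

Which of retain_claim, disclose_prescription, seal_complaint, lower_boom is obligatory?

seal_complaint

F(¬dim_lights) at premise 10 means O(dim_lights).
Applying K to premise 2 (O(dim_lights → flag_license)) and O(dim_lights) yields O(flag_license).
The contrapositive of premise 1 (O(release_detainee → ¬flag_license)) is O(flag_license → ¬release_detainee), and O(flag_license) is already established, so O(¬release_detainee).
The contrapositive of premise 11 (O(lower_boom → release_detainee)) is O(¬release_detainee → ¬lower_boom), and O(¬release_detainee) is already established, so O(¬lower_boom).
From O(¬lower_boom) and premise 9, O(¬lower_boom → ¬sign_voucher), we obtain O(¬sign_voucher).
The contrapositive of premise 4 (O(¬seal_complaint → sign_voucher)) is O(¬sign_voucher → seal_complaint), and O(¬sign_voucher) is already established, so O(seal_complaint).
So O(seal_complaint) holds — seal_complaint is obligatory. None of the other listed options is made obligatory by any chain of premises.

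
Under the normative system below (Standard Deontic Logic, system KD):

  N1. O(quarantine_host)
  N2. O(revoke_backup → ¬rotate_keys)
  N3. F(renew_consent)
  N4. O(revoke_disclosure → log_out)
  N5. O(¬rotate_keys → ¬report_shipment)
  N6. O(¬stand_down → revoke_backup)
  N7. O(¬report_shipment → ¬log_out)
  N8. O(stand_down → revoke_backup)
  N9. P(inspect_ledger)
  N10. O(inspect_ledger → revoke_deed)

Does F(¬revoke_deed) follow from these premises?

Premise 10 is O(inspect_ledger → revoke_deed), but O(inspect_ledger) is not derivable from the premises (the permission P(inspect_ledger) asserts only ¬O(¬inspect_ledger), not O(inspect_ledger)), so it does not yield O(revoke_deed).
No other premise forces O(revoke_deed). An ideal world satisfying every premise can still have ¬revoke_deed true, so F(¬revoke_deed) is not derivable.

No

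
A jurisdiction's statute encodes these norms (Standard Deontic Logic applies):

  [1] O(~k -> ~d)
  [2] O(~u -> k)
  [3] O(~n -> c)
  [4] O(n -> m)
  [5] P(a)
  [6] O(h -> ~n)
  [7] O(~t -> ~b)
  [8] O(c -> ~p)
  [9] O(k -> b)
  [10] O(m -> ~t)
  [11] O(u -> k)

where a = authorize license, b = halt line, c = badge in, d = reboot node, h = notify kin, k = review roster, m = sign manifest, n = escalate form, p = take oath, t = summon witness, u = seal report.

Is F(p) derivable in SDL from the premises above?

Yes

Premises 11 and 2 cover both cases: O(u -> k) and O(~u -> k). Since u ∨ ~u is a tautology, O(k) follows.
Applying K to premise 9 (O(k -> b)) and O(k) yields O(b).
Premise 7 is O(~t -> ~b); contrapositively O(b -> t). Since O(b) holds, K gives O(t).
Premise 10, O(m -> ~t), contraposes to O(t -> ~m); with O(t) we get O(~m).
Premise 4 is O(n -> m); contrapositively O(~m -> ~n). Since O(~m) holds, K gives O(~n).
From O(~n) and premise 3, O(~n -> c), we obtain O(c).
Premise 8 is O(c -> ~p); since O(c), deontic closure gives O(~p).
Premises 1, 5, 6 do not contribute to this derivation.
So O(~p) holds, i.e. F(p). The claim follows.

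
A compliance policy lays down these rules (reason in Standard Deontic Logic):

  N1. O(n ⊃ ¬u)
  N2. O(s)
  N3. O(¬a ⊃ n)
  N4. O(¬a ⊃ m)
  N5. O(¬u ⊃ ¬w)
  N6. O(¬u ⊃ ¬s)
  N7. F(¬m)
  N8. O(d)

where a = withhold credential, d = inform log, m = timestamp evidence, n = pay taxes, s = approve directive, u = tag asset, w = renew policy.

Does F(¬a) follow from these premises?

Yes

Premise 2 gives O(s).
Premise 6 is O(¬u ⊃ ¬s); contrapositively O(s ⊃ u). Since O(s) holds, K gives O(u).
The contrapositive of premise 1 (O(n ⊃ ¬u)) is O(u ⊃ ¬n), and O(u) is already established, so O(¬n).
Premise 3 is O(¬a ⊃ n); contrapositively O(¬n ⊃ a). Since O(¬n) holds, K gives O(a).
Premises 4, 5, 7, 8 do not contribute to this derivation.
So O(a) holds, i.e. F(¬a). The claim follows.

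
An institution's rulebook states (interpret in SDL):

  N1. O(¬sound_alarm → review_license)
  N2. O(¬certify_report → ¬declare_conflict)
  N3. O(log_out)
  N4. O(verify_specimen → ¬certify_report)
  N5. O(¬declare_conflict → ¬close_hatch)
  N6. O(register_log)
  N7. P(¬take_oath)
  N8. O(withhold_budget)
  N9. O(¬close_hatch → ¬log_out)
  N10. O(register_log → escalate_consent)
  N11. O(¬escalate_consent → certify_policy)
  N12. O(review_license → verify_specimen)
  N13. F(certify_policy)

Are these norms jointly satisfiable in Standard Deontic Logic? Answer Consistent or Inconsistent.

Premise 11 is O(¬escalate_consent → certify_policy), but O(¬escalate_consent) is not derivable from the premises, so it does not yield O(certify_policy).
So O(certify_policy) is not derivable, and the apparent clash with O(¬certify_policy) does not arise.
A world satisfying every obligation exists (e.g. certify_policy=false, certify_report=true, close_hatch=true, declare_conflict=true, escalate_consent=true, log_out=true, register_log=true, review_license=false, sound_alarm=true, take_oath=false, verify_specimen=false, withhold_budget=true); no atom is both obligatory and forbidden, so the set is consistent.

Consistent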